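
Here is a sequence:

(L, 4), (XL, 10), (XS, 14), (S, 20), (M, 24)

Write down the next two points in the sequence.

(L, 30), (XL, 34)

Size: L, XL, XS, S, M → L → XL (runs through clothing sizes XS→XL).
For the second component, alternating steps +6, +4, +6, +4, …: 4, 10, 14, 20, 24 → 30 → 34.
So the next two points are (L, 30) and (XL, 34).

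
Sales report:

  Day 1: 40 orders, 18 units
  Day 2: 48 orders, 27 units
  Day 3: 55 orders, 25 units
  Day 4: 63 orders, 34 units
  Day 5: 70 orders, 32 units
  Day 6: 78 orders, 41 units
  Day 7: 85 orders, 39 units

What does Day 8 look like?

Orders: 40, 48, 55, 63, 70, 78, 85 → 93 (alternating steps +8, +7, +8, +7, …).
Units — alternating steps +9, −2, +9, −2, …: 18, 27, 25, 34, 32, 41, 39 → 48.
So the next record is 93 orders, 48 units.

93 orders, 48 units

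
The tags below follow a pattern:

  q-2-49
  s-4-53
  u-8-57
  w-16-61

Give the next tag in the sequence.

y-32-65

For the letter, letters move forward 2 places in the alphabet: q, s, u, w → y.
Second component: ×2 each step, so 2, 4, 8, 16 → 32.
Third component goes 49, 53, 57, 61 → 65 (+4 each step).
Putting it together: y-32-65.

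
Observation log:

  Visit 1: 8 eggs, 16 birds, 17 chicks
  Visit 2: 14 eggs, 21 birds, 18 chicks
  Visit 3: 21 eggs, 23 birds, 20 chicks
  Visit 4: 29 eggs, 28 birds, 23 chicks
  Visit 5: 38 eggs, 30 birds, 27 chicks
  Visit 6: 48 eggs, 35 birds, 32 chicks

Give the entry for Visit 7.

Eggs — differences are 6, 7, 8, … (increasing by 1 each time): 8, 14, 21, 29, 38, 48 → 59.
Birds: alternating steps +5, +2, +5, +2, …; 16, 21, 23, 28, 30, 35 → 37.
Chicks — differences are 1, 2, 3, … (increasing by 1 each time): 17, 18, 20, 23, 27, 32 → 38.
Combining the parts gives 59 eggs, 37 birds, 38 chicks.

59 eggs, 37 birds, 38 chicks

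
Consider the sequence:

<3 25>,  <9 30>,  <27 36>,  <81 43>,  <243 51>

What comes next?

<729 60>

First value — ×3 each step: 3, 9, 27, 81, 243 → 729.
Second value: differences are 5, 6, 7, … (increasing by 1 each time), so 25, 30, 36, 43, 51 → 60.
Combining the parts gives <729 60>.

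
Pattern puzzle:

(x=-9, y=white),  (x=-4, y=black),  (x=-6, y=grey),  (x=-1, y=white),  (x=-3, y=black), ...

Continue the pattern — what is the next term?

(x=2, y=grey)

X — alternating steps +5, −2, +5, −2, …: -9, -4, -6, -1, -3 → 2.
Y: repeats white → black → grey, so white, black, grey, white, black → grey.
Combining the parts gives (x=2, y=grey).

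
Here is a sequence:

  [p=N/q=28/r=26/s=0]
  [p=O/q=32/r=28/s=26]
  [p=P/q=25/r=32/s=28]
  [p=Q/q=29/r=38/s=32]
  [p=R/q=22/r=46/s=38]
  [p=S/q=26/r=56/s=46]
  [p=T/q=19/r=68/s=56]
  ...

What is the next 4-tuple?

[p=U/q=23/r=82/s=68]

P — letters move forward 1 place in the alphabet: N, O, P, Q, R, S, T → U.
For the q, alternating steps +4, −7, +4, −7, …: 28, 32, 25, 29, 22, 26, 19 → 23.
R goes 26, 28, 32, 38, 46, 56, 68 → 82 (differences are 2, 4, 6, … (increasing by 2 each time)).
S goes 0, 26, 28, 32, 38, 46, 56 → 68 (always the previous value of the r).
Putting it together: [p=U/q=23/r=82/s=68].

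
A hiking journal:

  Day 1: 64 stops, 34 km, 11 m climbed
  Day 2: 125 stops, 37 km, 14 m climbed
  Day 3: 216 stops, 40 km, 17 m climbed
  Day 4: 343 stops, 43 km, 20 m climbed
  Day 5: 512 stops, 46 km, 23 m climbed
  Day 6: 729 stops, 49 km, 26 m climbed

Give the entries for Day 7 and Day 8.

Stops: perfect cubes: 4³, 5³, 6³, …; 64, 125, 216, 343, 512, 729 → 1000 → 1331.
For the km, +3 each step: 34, 37, 40, 43, 46, 49 → 52 → 55.
For the m climbed, +3 each step: 11, 14, 17, 20, 23, 26 → 29 → 32.
So the next two lines are 1000 stops, 52 km, 29 m climbed and 1331 stops, 55 km, 32 m climbed.

1000 stops, 52 km, 29 m climbed; 1331 stops, 55 km, 32 m climbed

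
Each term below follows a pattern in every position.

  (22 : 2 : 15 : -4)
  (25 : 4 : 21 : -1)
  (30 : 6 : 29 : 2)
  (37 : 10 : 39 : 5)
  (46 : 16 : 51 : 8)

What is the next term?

(57 : 26 : 65 : 11)

First component: 22, 25, 30, 37, 46 → 57 (differences are 3, 5, 7, … (increasing by 2 each time)).
Second component: each term is the sum of the two before it, so 2, 4, 6, 10, 16 → 26.
Third component — differences are 6, 8, 10, … (increasing by 2 each time): 15, 21, 29, 39, 51 → 65.
Fourth component — +3 each step: -4, -1, 2, 5, 8 → 11.
Putting it together: (57 : 26 : 65 : 11).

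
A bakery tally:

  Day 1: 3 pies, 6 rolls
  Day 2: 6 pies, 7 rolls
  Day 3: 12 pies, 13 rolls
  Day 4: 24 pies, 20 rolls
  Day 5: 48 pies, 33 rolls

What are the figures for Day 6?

96 pies, 53 rolls

Pies goes 3, 6, 12, 24, 48 → 96 (×2 each step).
Rolls goes 6, 7, 13, 20, 33 → 53 (each term is the sum of the two before it).
So the next row is 96 pies, 53 rolls.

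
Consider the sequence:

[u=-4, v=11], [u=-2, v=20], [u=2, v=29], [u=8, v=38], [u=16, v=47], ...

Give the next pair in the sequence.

[u=26, v=56]

U — differences are 2, 4, 6, … (increasing by 2 each time): -4, -2, 2, 8, 16 → 26.
V: +9 each step; 11, 20, 29, 38, 47 → 56.
So the next pair is [u=26, v=56].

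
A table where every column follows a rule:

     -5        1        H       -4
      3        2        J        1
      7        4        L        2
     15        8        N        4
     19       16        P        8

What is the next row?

27  32  R  16

First component goes -5, 3, 7, 15, 19 → 27 (alternating steps +8, +4, +8, +4, …).
Second component: ×2 each step, so 1, 2, 4, 8, 16 → 32.
Letter goes H, J, L, N, P → R (letters move forward 2 places in the alphabet).
Fourth component: always the previous value of the second component; -4, 1, 2, 4, 8 → 16.
Combining the parts gives 27  32  R  16.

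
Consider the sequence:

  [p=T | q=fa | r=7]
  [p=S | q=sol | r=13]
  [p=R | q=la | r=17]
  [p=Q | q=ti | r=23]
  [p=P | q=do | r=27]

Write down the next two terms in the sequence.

P: T, S, R, Q, P → O → N (letters move back 1 place in the alphabet).
For the q, runs through the solfège scale do→ti: fa, sol, la, ti, do → re → mi.
R: alternating steps +6, +4, +6, +4, …, so 7, 13, 17, 23, 27 → 33 → 37.
Putting the parts together: [p=O | q=re | r=33] and then [p=N | q=mi | r=37].

[p=O | q=re | r=33], [p=N | q=mi | r=37]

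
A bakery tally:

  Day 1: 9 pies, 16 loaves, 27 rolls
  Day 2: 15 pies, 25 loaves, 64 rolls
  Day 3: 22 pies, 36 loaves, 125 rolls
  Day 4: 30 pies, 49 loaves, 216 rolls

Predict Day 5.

Pies goes 9, 15, 22, 30 → 39 (differences are 6, 7, 8, … (increasing by 1 each time)).
For the loaves, perfect squares: 4², 5², 6², …: 16, 25, 36, 49 → 64.
Rolls: perfect cubes: 3³, 4³, 5³, …, so 27, 64, 125, 216 → 343.
Combining the parts gives 39 pies, 64 loaves, 343 rolls.

39 pies, 64 loaves, 343 rolls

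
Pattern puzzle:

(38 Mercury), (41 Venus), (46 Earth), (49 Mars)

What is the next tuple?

(54 Jupiter)

First slot — alternating steps +3, +5, +3, +5, …: 38, 41, 46, 49 → 54.
Planet: Mercury, Venus, Earth, Mars → Jupiter (runs through the planets Mercury→Neptune).
So the next tuple is (54 Jupiter).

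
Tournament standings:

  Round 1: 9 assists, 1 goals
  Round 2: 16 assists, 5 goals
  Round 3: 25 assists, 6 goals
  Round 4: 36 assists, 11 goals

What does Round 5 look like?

Assists — perfect squares: 3², 4², 5², …: 9, 16, 25, 36 → 49.
Goals goes 1, 5, 6, 11 → 17 (each term is the sum of the two before it).
So the next line is 49 assists, 17 goals.

49 assists, 17 goals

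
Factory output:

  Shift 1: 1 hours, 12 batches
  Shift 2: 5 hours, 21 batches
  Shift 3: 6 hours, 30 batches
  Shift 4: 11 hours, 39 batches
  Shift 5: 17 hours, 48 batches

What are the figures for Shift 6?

Hours: each term is the sum of the two before it; 1, 5, 6, 11, 17 → 28.
Batches: 12, 21, 30, 39, 48 → 57 (+9 each step).
Combining the parts gives 28 hours, 57 batches.

28 hours, 57 batches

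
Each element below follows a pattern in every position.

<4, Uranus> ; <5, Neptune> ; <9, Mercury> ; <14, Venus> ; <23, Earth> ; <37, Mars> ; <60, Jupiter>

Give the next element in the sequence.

First entry: each term is the sum of the two before it; 4, 5, 9, 14, 23, 37, 60 → 97.
Planet: runs through the planets Mercury→Neptune, so Uranus, Neptune, Mercury, Venus, Earth, Mars, Jupiter → Saturn.
So the next element is <97, Saturn>.

<97, Saturn>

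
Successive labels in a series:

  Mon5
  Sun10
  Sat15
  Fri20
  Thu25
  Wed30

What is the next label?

Tue35

Day: runs backward through the weekdays Mon→Sun, so Mon, Sun, Sat, Fri, Thu, Wed → Tue.
Second component goes 5, 10, 15, 20, 25, 30 → 35 (+5 each step).
Putting it together: Tue35.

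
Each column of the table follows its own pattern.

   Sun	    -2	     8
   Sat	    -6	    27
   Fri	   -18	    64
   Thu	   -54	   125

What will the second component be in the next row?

-162

Day goes Sun, Sat, Fri, Thu → Wed (runs backward through the weekdays Mon→Sun).
Second component — ×3 each step: -2, -6, -18, -54 → -162.
Third component goes 8, 27, 64, 125 → 216 (perfect cubes: 2³, 3³, 4³, …).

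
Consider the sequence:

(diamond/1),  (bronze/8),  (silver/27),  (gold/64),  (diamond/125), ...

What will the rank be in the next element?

bronze

Rank goes diamond, bronze, silver, gold, diamond → bronze (repeats diamond → bronze → silver → gold).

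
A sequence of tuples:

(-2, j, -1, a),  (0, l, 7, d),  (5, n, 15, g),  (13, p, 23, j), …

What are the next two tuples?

(24, r, 31, m), (38, t, 39, p)

First slot goes -2, 0, 5, 13 → 24 → 38 (differences are 2, 5, 8, … (increasing by 3 each time)).
First letter: letters move forward 2 places in the alphabet, so j, l, n, p → r → t.
Third slot: -1, 7, 15, 23 → 31 → 39 (+8 each step).
Second letter: letters move forward 3 places in the alphabet, so a, d, g, j → m → p.
So the next two tuples are (24, r, 31, m) and (38, t, 39, p).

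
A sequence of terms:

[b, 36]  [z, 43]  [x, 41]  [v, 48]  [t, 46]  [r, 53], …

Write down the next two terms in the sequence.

Letter — letters move back 2 places in the alphabet, wrapping A→Z: b, z, x, v, t, r → p → n.
For the second entry, alternating steps +7, −2, +7, −2, …: 36, 43, 41, 48, 46, 53 → 51 → 58.
Putting the parts together: [p, 51] and then [n, 58].

[p, 51], [n, 58]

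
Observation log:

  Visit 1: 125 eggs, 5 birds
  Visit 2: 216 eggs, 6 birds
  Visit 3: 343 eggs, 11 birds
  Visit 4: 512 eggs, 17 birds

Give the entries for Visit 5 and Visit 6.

729 eggs, 28 birds; 1000 eggs, 45 birds

Eggs goes 125, 216, 343, 512 → 729 → 1000 (perfect cubes: 5³, 6³, 7³, …).
Birds: each term is the sum of the two before it, so 5, 6, 11, 17 → 28 → 45.
So the next two records are 729 eggs, 28 birds and 1000 eggs, 45 birds.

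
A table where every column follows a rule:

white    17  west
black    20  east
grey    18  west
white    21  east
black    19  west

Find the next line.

Shade: repeats white → black → grey; white, black, grey, white, black → grey.
Second component: alternating steps +3, −2, +3, −2, …, so 17, 20, 18, 21, 19 → 22.
Direction — alternates west ↔ east: west, east, west, east, west → east.
Combining the parts gives grey  22  east.

grey  22  east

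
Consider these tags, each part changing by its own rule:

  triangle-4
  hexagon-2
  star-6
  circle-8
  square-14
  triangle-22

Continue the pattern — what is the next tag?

Shape: triangle, hexagon, star, circle, square, triangle → hexagon (repeats triangle → hexagon → star → circle → square).
Second component — each term is the sum of the two before it: 4, 2, 6, 8, 14, 22 → 36.
Combining the parts gives hexagon-36.

hexagon-36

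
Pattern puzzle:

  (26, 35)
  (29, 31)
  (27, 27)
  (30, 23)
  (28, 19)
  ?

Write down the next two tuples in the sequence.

First value — alternating steps +3, −2, +3, −2, …: 26, 29, 27, 30, 28 → 31 → 29.
Second value — −4 each step: 35, 31, 27, 23, 19 → 15 → 11.
Putting the parts together: (31, 15) and then (29, 11).

(31, 15), (29, 11)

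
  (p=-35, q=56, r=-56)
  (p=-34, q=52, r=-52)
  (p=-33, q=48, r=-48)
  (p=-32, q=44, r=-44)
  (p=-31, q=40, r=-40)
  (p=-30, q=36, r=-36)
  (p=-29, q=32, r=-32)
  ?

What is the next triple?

For the p, +1 each step: -35, -34, -33, -32, -31, -30, -29 → -28.
Q goes 56, 52, 48, 44, 40, 36, 32 → 28 (−4 each step).
R — always the negative of the q: -56, -52, -48, -44, -40, -36, -32 → -28.
Putting it together: (p=-28, q=28, r=-28).

(p=-28, q=28, r=-28)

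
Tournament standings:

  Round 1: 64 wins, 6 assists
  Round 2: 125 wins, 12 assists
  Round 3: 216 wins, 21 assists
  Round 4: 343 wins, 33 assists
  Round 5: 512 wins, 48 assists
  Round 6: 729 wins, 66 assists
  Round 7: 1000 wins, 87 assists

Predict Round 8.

Wins — perfect cubes: 4³, 5³, 6³, …: 64, 125, 216, 343, 512, 729, 1000 → 1331.
For the assists, differences are 6, 9, 12, … (increasing by 3 each time): 6, 12, 21, 33, 48, 66, 87 → 111.
Combining the parts gives 1331 wins, 111 assists.

1331 wins, 111 assists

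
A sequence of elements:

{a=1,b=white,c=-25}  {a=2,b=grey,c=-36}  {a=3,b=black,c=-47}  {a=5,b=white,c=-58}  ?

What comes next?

A: 1, 2, 3, 5 → 8 (each term is the sum of the two before it).
B: white, grey, black, white → grey (repeats white → grey → black).
For the c, −11 each step: -25, -36, -47, -58 → -69.
So the next element is {a=8,b=grey,c=-69}.

{a=8,b=grey,c=-69}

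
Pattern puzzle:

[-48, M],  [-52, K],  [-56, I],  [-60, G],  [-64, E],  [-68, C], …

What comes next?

[-72, A]

First coordinate: -48, -52, -56, -60, -64, -68 → -72 (−4 each step).
Letter goes M, K, I, G, E, C → A (letters move back 2 places in the alphabet).
Putting it together: [-72, A].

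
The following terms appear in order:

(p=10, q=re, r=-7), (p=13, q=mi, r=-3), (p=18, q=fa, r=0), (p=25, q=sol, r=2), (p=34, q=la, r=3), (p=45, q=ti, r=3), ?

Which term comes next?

(p=58, q=do, r=2)

P — differences are 3, 5, 7, … (increasing by 2 each time): 10, 13, 18, 25, 34, 45 → 58.
Q — runs through the solfège scale do→ti: re, mi, fa, sol, la, ti → do.
R: -7, -3, 0, 2, 3, 3 → 2 (differences are 4, 3, 2, … (decreasing by 1 each time)).
Combining the parts gives (p=58, q=do, r=2).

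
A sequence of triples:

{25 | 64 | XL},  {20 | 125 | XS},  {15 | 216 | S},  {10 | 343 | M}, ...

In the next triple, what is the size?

L

For the size, runs through clothing sizes XS→XL: XL, XS, S, M → L.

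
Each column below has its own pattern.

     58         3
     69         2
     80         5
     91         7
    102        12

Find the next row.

For the first component, +11 each step: 58, 69, 80, 91, 102 → 113.
For the second component, each term is the sum of the two before it: 3, 2, 5, 7, 12 → 19.
So the next row is 113  19.

113  19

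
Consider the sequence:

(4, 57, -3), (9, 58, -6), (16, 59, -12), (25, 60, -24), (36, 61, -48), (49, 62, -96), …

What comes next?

(64, 63, -192)

First slot goes 4, 9, 16, 25, 36, 49 → 64 (perfect squares: 2², 3², 4², …).
Second slot — +1 each step: 57, 58, 59, 60, 61, 62 → 63.
Third slot: -3, -6, -12, -24, -48, -96 → -192 (×2 each step).
Putting it together: (64, 63, -192).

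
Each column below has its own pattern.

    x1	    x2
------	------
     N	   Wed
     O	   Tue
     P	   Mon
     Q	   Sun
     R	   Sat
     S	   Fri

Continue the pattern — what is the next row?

Column x1: letters move forward 1 place in the alphabet; N, O, P, Q, R, S → T.
Column x2 goes Wed, Tue, Mon, Sun, Sat, Fri → Thu (runs backward through the weekdays Mon→Sun).
Combining the parts gives T  Thu.

T  Thu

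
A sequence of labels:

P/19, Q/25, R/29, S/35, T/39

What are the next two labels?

Letter: letters move forward 1 place in the alphabet, so P, Q, R, S, T → U → V.
Second component — alternating steps +6, +4, +6, +4, …: 19, 25, 29, 35, 39 → 45 → 49.
So the next two labels are U/45 and V/49.

U/45, V/49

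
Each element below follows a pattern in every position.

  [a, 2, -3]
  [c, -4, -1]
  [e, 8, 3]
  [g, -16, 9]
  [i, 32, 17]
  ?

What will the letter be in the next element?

For the letter, letters move forward 2 places in the alphabet: a, c, e, g, i → k.

k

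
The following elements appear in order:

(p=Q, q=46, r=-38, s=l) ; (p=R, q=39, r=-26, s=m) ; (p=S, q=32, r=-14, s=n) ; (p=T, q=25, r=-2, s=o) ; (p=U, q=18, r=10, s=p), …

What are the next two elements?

(p=V, q=11, r=22, s=q), (p=W, q=4, r=34, s=r)

P: Q, R, S, T, U → V → W (letters move forward 1 place in the alphabet).
Q: −7 each step; 46, 39, 32, 25, 18 → 11 → 4.
R — +12 each step: -38, -26, -14, -2, 10 → 22 → 34.
S: letters move forward 1 place in the alphabet; l, m, n, o, p → q → r.
So the next two elements are (p=V, q=11, r=22, s=q) and (p=W, q=4, r=34, s=r).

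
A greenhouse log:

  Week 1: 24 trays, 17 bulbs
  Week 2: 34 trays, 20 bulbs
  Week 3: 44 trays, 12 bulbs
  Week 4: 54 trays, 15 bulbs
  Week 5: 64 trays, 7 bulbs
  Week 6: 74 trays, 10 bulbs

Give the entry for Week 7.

Trays: +10 each step, so 24, 34, 44, 54, 64, 74 → 84.
For the bulbs, alternating steps +3, −8, +3, −8, …: 17, 20, 12, 15, 7, 10 → 2.
So the next row is 84 trays, 2 bulbs.

84 trays, 2 bulbs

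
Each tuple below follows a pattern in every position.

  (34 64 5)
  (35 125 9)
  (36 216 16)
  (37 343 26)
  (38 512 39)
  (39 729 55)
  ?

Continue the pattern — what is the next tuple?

First component — +1 each step: 34, 35, 36, 37, 38, 39 → 40.
Second component — perfect cubes: 4³, 5³, 6³, …: 64, 125, 216, 343, 512, 729 → 1000.
Third component — differences are 4, 7, 10, … (increasing by 3 each time): 5, 9, 16, 26, 39, 55 → 74.
Putting it together: (40 1000 74).

(40 1000 74)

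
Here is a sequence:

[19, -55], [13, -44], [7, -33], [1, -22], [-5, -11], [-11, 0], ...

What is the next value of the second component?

11

Second component: -55, -44, -33, -22, -11, 0 → 11 (+11 each step).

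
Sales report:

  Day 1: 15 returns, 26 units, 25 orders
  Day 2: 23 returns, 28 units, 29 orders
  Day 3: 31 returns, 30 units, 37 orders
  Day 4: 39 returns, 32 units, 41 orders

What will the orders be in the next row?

Orders — alternating steps +4, +8, +4, +8, …: 25, 29, 37, 41 → 49.

49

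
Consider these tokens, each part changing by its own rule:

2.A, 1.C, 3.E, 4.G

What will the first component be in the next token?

7

First component: each term is the sum of the two before it; 2, 1, 3, 4 → 7.
Letter: letters move forward 2 places in the alphabet; A, C, E, G → I.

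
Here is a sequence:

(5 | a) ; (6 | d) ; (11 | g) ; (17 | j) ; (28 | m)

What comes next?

First coordinate — each term is the sum of the two before it: 5, 6, 11, 17, 28 → 45.
For the letter, letters move forward 3 places in the alphabet: a, d, g, j, m → p.
Putting it together: (45 | p).

(45 | p)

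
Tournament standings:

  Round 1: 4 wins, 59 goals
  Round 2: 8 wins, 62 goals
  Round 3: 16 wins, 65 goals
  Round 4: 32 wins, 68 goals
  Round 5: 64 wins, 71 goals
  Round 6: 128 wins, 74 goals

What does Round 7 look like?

Wins goes 4, 8, 16, 32, 64, 128 → 256 (×2 each step).
Goals: +3 each step, so 59, 62, 65, 68, 71, 74 → 77.
Putting it together: 256 wins, 77 goals.

256 wins, 77 goals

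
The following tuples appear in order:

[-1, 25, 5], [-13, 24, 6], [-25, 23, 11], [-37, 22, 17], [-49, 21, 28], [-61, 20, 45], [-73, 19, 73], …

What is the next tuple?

First entry: −12 each step, so -1, -13, -25, -37, -49, -61, -73 → -85.
For the second entry, −1 each step: 25, 24, 23, 22, 21, 20, 19 → 18.
Third entry — each term is the sum of the two before it: 5, 6, 11, 17, 28, 45, 73 → 118.
Combining the parts gives [-85, 18, 118].

[-85, 18, 118]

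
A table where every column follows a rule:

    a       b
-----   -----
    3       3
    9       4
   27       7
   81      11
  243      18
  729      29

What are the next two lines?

Column a — ×3 each step: 3, 9, 27, 81, 243, 729 → 2187 → 6561.
Column b — each term is the sum of the two before it: 3, 4, 7, 11, 18, 29 → 47 → 76.
So the next two lines are 2187  47 and 6561  76.

2187  47; 6561  76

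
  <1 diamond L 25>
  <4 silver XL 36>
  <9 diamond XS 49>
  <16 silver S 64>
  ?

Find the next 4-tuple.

First value: perfect squares: 1², 2², 3², …, so 1, 4, 9, 16 → 25.
Rank — alternates diamond ↔ silver: diamond, silver, diamond, silver → diamond.
Size goes L, XL, XS, S → M (runs through clothing sizes XS→XL).
Fourth value goes 25, 36, 49, 64 → 81 (perfect squares: 5², 6², 7², …).
So the next 4-tuple is <25 diamond M 81>.

<25 diamond M 81>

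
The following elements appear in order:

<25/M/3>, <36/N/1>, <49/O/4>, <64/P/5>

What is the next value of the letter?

Q

For the letter, letters move forward 1 place in the alphabet: M, N, O, P → Q.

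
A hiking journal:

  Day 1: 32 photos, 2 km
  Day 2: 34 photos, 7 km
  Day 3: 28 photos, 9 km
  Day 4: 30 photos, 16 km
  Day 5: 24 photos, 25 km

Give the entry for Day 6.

Photos: alternating steps +2, −6, +2, −6, …; 32, 34, 28, 30, 24 → 26.
Km — each term is the sum of the two before it: 2, 7, 9, 16, 25 → 41.
So the next line is 26 photos, 41 km.

26 photos, 41 km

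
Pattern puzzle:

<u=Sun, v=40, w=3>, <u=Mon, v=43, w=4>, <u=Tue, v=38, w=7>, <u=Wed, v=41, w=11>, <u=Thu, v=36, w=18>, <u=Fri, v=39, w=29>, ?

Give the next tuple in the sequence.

U: Sun, Mon, Tue, Wed, Thu, Fri → Sat (runs through the weekdays Mon→Sun).
V: 40, 43, 38, 41, 36, 39 → 34 (alternating steps +3, −5, +3, −5, …).
W — each term is the sum of the two before it: 3, 4, 7, 11, 18, 29 → 47.
Combining the parts gives <u=Sat, v=34, w=47>.

<u=Sat, v=34, w=47>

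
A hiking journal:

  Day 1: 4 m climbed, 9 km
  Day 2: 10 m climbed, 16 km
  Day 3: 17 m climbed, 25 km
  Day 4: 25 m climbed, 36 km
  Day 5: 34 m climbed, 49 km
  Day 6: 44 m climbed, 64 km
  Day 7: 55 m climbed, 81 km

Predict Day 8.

For the m climbed, differences are 6, 7, 8, … (increasing by 1 each time): 4, 10, 17, 25, 34, 44, 55 → 67.
Km goes 9, 16, 25, 36, 49, 64, 81 → 100 (perfect squares: 3², 4², 5², …).
Combining the parts gives 67 m climbed, 100 km.

67 m climbed, 100 km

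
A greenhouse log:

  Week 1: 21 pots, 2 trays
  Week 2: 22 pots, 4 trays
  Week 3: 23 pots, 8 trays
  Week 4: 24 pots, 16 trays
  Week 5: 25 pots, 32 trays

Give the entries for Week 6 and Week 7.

26 pots, 64 trays; 27 pots, 128 trays

Pots goes 21, 22, 23, 24, 25 → 26 → 27 (+1 each step).
Trays: 2, 4, 8, 16, 32 → 64 → 128 (×2 each step).
So the next two rows are 26 pots, 64 trays and 27 pots, 128 trays.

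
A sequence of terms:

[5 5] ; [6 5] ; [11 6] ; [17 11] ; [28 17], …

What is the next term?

[45 28]

First slot: each term is the sum of the two before it; 5, 6, 11, 17, 28 → 45.
Second slot — always the previous value of the first slot: 5, 5, 6, 11, 17 → 28.
Combining the parts gives [45 28].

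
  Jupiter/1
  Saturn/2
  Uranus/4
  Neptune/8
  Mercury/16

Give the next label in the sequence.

Planet: runs through the planets Mercury→Neptune; Jupiter, Saturn, Uranus, Neptune, Mercury → Venus.
Second component: 1, 2, 4, 8, 16 → 32 (×2 each step).
Putting it together: Venus/32.

Venus/32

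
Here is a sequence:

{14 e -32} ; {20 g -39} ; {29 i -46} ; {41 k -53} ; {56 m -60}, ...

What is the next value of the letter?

For the letter, letters move forward 2 places in the alphabet: e, g, i, k, m → o.

o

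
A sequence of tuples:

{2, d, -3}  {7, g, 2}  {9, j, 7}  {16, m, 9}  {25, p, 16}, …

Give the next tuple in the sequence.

{41, s, 25}

First component: each term is the sum of the two before it; 2, 7, 9, 16, 25 → 41.
Letter: d, g, j, m, p → s (letters move forward 3 places in the alphabet).
Third component — always the previous value of the first component: -3, 2, 7, 9, 16 → 25.
So the next tuple is {41, s, 25}.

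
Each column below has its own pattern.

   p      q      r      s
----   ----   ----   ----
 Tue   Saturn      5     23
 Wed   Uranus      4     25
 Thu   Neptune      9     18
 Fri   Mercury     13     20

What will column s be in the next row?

13

Column s: alternating steps +2, −7, +2, −7, …, so 23, 25, 18, 20 → 13.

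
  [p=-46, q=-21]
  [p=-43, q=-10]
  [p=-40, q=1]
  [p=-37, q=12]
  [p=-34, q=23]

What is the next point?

P: +3 each step, so -46, -43, -40, -37, -34 → -31.
For the q, +11 each step: -21, -10, 1, 12, 23 → 34.
Putting it together: [p=-31, q=34].

[p=-31, q=34]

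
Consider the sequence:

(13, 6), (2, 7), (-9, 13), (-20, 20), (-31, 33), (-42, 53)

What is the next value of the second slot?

First slot goes 13, 2, -9, -20, -31, -42 → -53 (−11 each step).
Second slot: each term is the sum of the two before it, so 6, 7, 13, 20, 33, 53 → 86.

86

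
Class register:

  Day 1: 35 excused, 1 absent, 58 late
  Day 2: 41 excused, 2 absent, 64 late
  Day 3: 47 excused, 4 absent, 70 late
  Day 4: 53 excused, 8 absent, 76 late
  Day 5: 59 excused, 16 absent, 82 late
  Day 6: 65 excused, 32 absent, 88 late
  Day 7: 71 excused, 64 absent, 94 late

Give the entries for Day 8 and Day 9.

Excused — +6 each step: 35, 41, 47, 53, 59, 65, 71 → 77 → 83.
For the absent, ×2 each step: 1, 2, 4, 8, 16, 32, 64 → 128 → 256.
For the late, +6 each step: 58, 64, 70, 76, 82, 88, 94 → 100 → 106.
So the next two rows are 77 excused, 128 absent, 100 late and 83 excused, 256 absent, 106 late.

77 excused, 128 absent, 100 late; 83 excused, 256 absent, 106 late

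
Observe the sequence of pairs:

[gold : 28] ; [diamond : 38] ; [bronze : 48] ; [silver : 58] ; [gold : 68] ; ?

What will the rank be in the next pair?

Rank goes gold, diamond, bronze, silver, gold → diamond (repeats gold → diamond → bronze → silver).

diamond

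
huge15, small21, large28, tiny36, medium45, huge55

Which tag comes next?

For the size, repeats huge → small → large → tiny → medium: huge, small, large, tiny, medium, huge → small.
Second component: differences are 6, 7, 8, … (increasing by 1 each time), so 15, 21, 28, 36, 45, 55 → 66.
So the next tag is small66.

small66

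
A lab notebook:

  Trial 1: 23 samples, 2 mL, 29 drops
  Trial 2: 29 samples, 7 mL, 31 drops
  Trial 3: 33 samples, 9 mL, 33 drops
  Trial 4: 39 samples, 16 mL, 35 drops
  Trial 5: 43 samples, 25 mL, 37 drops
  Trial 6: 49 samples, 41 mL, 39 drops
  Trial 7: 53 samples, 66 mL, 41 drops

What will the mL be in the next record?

ML — each term is the sum of the two before it: 2, 7, 9, 16, 25, 41, 66 → 107.

107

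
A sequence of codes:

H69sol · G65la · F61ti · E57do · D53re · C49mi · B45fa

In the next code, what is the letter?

For the letter, letters move back 1 place in the alphabet: H, G, F, E, D, C, B → A.
Second component goes 69, 65, 61, 57, 53, 49, 45 → 41 (−4 each step).
Note: runs through the solfège scale do→ti; sol, la, ti, do, re, mi, fa → sol.

A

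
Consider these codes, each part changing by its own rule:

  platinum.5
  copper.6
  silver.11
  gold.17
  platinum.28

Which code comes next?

copper.45

Metal: repeats platinum → copper → silver → gold, so platinum, copper, silver, gold, platinum → copper.
Second component — each term is the sum of the two before it: 5, 6, 11, 17, 28 → 45.
Putting it together: copper.45.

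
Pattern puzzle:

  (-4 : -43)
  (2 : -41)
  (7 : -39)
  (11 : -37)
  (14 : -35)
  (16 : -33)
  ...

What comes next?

First component: -4, 2, 7, 11, 14, 16 → 17 (differences are 6, 5, 4, … (decreasing by 1 each time)).
Second component: +2 each step; -43, -41, -39, -37, -35, -33 → -31.
Putting it together: (17 : -31).

(17 : -31)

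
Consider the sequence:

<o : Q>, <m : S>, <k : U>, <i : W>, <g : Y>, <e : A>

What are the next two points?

First letter: o, m, k, i, g, e → c → a (letters move back 2 places in the alphabet).
For the second letter, letters move forward 2 places in the alphabet, wrapping Z→A: Q, S, U, W, Y, A → C → E.
So the next two points are <c : C> and <a : E>.

<c : C>, <a : E>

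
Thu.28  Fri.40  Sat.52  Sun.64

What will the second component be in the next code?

Second component: +12 each step, so 28, 40, 52, 64 → 76.

76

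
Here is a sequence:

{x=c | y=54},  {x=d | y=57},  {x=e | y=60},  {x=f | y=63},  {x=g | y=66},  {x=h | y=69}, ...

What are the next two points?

{x=i | y=72}, {x=j | y=75}

X: c, d, e, f, g, h → i → j (letters move forward 1 place in the alphabet).
Y: 54, 57, 60, 63, 66, 69 → 72 → 75 (+3 each step).
So the next two points are {x=i | y=72} and {x=j | y=75}.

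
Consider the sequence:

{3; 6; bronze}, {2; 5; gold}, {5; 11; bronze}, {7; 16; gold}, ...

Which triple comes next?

First coordinate goes 3, 2, 5, 7 → 12 (each term is the sum of the two before it).
Second coordinate: each term is the sum of the two before it; 6, 5, 11, 16 → 27.
Rank: alternates bronze ↔ gold; bronze, gold, bronze, gold → bronze.
Combining the parts gives {12; 27; bronze}.

{12; 27; bronze}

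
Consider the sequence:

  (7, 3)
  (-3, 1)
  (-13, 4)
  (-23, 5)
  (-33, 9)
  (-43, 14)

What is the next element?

First coordinate: −10 each step; 7, -3, -13, -23, -33, -43 → -53.
For the second coordinate, each term is the sum of the two before it: 3, 1, 4, 5, 9, 14 → 23.
So the next element is (-53, 23).

(-53, 23)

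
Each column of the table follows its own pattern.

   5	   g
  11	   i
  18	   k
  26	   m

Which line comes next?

35  o

First component goes 5, 11, 18, 26 → 35 (differences are 6, 7, 8, … (increasing by 1 each time)).
For the letter, letters move forward 2 places in the alphabet: g, i, k, m → o.
Putting it together: 35  o.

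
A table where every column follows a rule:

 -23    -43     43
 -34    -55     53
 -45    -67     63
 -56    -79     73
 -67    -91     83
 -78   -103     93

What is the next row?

-89  -115  103

First component: -23, -34, -45, -56, -67, -78 → -89 (−11 each step).
Second component: −12 each step, so -43, -55, -67, -79, -91, -103 → -115.
Third component: 43, 53, 63, 73, 83, 93 → 103 (+10 each step).
Combining the parts gives -89  -115  103.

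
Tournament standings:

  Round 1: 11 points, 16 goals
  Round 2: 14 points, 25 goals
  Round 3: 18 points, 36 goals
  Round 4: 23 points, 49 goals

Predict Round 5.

29 points, 64 goals

Points goes 11, 14, 18, 23 → 29 (differences are 3, 4, 5, … (increasing by 1 each time)).
Goals: perfect squares: 4², 5², 6², …, so 16, 25, 36, 49 → 64.
So the next row is 29 points, 64 goals.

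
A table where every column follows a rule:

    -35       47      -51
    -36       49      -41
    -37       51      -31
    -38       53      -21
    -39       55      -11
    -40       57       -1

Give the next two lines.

First component: −1 each step; -35, -36, -37, -38, -39, -40 → -41 → -42.
Second component: +2 each step, so 47, 49, 51, 53, 55, 57 → 59 → 61.
Third component: +10 each step, so -51, -41, -31, -21, -11, -1 → 9 → 19.
Putting the parts together: -41  59  9 and then -42  61  19.

-41  59  9; -42  61  19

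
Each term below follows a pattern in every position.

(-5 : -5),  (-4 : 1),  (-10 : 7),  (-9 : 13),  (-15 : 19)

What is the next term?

First entry — alternating steps +1, −6, +1, −6, …: -5, -4, -10, -9, -15 → -14.
Second entry: +6 each step, so -5, 1, 7, 13, 19 → 25.
Combining the parts gives (-14 : 25).

(-14 : 25)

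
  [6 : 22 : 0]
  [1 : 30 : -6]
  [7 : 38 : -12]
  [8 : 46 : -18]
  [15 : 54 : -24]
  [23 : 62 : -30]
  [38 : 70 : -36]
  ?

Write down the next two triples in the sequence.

[61 : 78 : -42], [99 : 86 : -48]

First slot: 6, 1, 7, 8, 15, 23, 38 → 61 → 99 (each term is the sum of the two before it).
Second slot goes 22, 30, 38, 46, 54, 62, 70 → 78 → 86 (+8 each step).
Third slot — −6 each step: 0, -6, -12, -18, -24, -30, -36 → -42 → -48.
So the next two triples are [61 : 78 : -42] and [99 : 86 : -48].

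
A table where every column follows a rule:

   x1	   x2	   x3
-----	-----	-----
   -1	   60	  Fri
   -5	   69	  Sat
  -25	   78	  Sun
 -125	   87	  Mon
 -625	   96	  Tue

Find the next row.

-3125  105  Wed

Column x1: ×5 each step; -1, -5, -25, -125, -625 → -3125.
Column x2: +9 each step; 60, 69, 78, 87, 96 → 105.
Column x3 — runs through the weekdays Mon→Sun: Fri, Sat, Sun, Mon, Tue → Wed.
So the next row is -3125  105  Wed.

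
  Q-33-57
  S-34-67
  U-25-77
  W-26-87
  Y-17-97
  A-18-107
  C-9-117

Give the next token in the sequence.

For the letter, letters move forward 2 places in the alphabet, wrapping Z→A: Q, S, U, W, Y, A, C → E.
Second component: alternating steps +1, −9, +1, −9, …; 33, 34, 25, 26, 17, 18, 9 → 10.
Third component goes 57, 67, 77, 87, 97, 107, 117 → 127 (+10 each step).
Combining the parts gives E-10-127.

E-10-127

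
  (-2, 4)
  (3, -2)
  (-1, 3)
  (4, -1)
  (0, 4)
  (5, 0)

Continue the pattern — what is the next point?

First slot — alternating steps +5, −4, +5, −4, …: -2, 3, -1, 4, 0, 5 → 1.
Second slot: 4, -2, 3, -1, 4, 0 → 5 (always the previous value of the first slot).
So the next point is (1, 5).

(1, 5)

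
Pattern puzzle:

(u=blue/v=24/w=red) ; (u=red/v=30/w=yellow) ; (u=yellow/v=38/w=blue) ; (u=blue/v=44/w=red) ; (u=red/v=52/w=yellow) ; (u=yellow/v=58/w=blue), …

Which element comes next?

(u=blue/v=66/w=red)

U: blue, red, yellow, blue, red, yellow → blue (repeats blue → red → yellow).
V goes 24, 30, 38, 44, 52, 58 → 66 (alternating steps +6, +8, +6, +8, …).
W goes red, yellow, blue, red, yellow, blue → red (repeats red → yellow → blue).
Combining the parts gives (u=blue/v=66/w=red).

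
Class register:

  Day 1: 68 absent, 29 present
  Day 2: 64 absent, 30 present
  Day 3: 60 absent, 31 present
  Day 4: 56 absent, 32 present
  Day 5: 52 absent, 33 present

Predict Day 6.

48 absent, 34 present

Absent — −4 each step: 68, 64, 60, 56, 52 → 48.
For the present, +1 each step: 29, 30, 31, 32, 33 → 34.
So the next row is 48 absent, 34 present.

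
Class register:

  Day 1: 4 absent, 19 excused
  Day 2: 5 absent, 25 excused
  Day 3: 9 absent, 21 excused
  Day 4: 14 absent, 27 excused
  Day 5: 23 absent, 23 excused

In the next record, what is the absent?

Absent: each term is the sum of the two before it, so 4, 5, 9, 14, 23 → 37.

37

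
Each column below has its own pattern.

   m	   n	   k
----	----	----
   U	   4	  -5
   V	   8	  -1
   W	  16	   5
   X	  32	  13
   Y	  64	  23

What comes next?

Column m goes U, V, W, X, Y → Z (letters move forward 1 place in the alphabet).
Column n: ×2 each step; 4, 8, 16, 32, 64 → 128.
Column k: differences are 4, 6, 8, … (increasing by 2 each time), so -5, -1, 5, 13, 23 → 35.
So the next row is Z  128  35.

Z  128  35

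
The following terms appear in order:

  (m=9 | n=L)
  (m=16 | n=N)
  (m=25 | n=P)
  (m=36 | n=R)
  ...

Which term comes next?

M: perfect squares: 3², 4², 5², …; 9, 16, 25, 36 → 49.
N goes L, N, P, R → T (letters move forward 2 places in the alphabet).
Putting it together: (m=49 | n=T).

(m=49 | n=T)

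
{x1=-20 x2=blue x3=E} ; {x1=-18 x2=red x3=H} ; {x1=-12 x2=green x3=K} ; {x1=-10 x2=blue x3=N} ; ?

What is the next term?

{x1=-4 x2=red x3=Q}

X1 goes -20, -18, -12, -10 → -4 (alternating steps +2, +6, +2, +6, …).
X2: blue, red, green, blue → red (repeats blue → red → green).
X3: letters move forward 3 places in the alphabet, so E, H, K, N → Q.
Putting it together: {x1=-4 x2=red x3=Q}.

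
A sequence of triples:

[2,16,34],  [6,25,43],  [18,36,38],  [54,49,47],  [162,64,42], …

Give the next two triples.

First slot: 2, 6, 18, 54, 162 → 486 → 1458 (×3 each step).
Second slot — perfect squares: 4², 5², 6², …: 16, 25, 36, 49, 64 → 81 → 100.
Third slot: 34, 43, 38, 47, 42 → 51 → 46 (alternating steps +9, −5, +9, −5, …).
So the next two triples are [486,81,51] and [1458,100,46].

[486,81,51], [1458,100,46]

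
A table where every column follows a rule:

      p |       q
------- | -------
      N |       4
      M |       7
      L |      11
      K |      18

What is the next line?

J  29

Column p: letters move back 1 place in the alphabet; N, M, L, K → J.
Column q — each term is the sum of the two before it: 4, 7, 11, 18 → 29.
Putting it together: J  29.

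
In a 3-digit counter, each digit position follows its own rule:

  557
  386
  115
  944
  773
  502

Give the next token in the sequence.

331

For the first digit, −2 each step, mod 10: 5, 3, 1, 9, 7, 5 → 3.
Second digit: +3 each step, mod 10, so 5, 8, 1, 4, 7, 0 → 3.
Third digit: −1 each step, mod 10; 7, 6, 5, 4, 3, 2 → 1.
Putting it together: 331.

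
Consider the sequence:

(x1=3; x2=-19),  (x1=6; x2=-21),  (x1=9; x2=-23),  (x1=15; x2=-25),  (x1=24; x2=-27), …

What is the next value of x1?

X1: 3, 6, 9, 15, 24 → 39 (each term is the sum of the two before it).
For the x2, −2 each step: -19, -21, -23, -25, -27 → -29.

39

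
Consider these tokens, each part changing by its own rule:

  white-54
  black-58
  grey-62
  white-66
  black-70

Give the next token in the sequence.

Shade: white, black, grey, white, black → grey (repeats white → black → grey).
Second component — +4 each step: 54, 58, 62, 66, 70 → 74.
So the next token is grey-74.

grey-74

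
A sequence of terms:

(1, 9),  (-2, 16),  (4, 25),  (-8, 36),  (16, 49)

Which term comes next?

For the first component, ×(-2) each step: 1, -2, 4, -8, 16 → -32.
Second component: perfect squares: 3², 4², 5², …; 9, 16, 25, 36, 49 → 64.
So the next term is (-32, 64).

(-32, 64)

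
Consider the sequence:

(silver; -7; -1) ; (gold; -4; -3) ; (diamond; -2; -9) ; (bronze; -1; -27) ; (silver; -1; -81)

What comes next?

(gold; -2; -243)

For the rank, repeats silver → gold → diamond → bronze: silver, gold, diamond, bronze, silver → gold.
Second part goes -7, -4, -2, -1, -1 → -2 (differences are 3, 2, 1, … (decreasing by 1 each time)).
Third part — ×3 each step: -1, -3, -9, -27, -81 → -243.
Combining the parts gives (gold; -2; -243).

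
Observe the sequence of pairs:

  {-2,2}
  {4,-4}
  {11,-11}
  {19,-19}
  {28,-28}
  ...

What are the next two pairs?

{38,-38}, {49,-49}

For the first value, differences are 6, 7, 8, … (increasing by 1 each time): -2, 4, 11, 19, 28 → 38 → 49.
Second value — always the negative of the first value: 2, -4, -11, -19, -28 → -38 → -49.
Putting the parts together: {38,-38} and then {49,-49}.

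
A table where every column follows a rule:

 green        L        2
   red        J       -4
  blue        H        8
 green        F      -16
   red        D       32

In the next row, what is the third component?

Colour: green, red, blue, green, red → blue (repeats green → red → blue).
Letter: letters move back 2 places in the alphabet; L, J, H, F, D → B.
Third component — ×(-2) each step: 2, -4, 8, -16, 32 → -64.

-64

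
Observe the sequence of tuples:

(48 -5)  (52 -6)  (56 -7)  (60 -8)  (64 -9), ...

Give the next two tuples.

(68 -10), (72 -11)

First coordinate: +4 each step; 48, 52, 56, 60, 64 → 68 → 72.
Second coordinate — −1 each step: -5, -6, -7, -8, -9 → -10 → -11.
Putting the parts together: (68 -10) and then (72 -11).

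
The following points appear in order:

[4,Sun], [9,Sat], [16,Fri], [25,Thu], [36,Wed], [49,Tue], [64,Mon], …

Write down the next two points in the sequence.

First slot: 4, 9, 16, 25, 36, 49, 64 → 81 → 100 (perfect squares: 2², 3², 4², …).
Day: Sun, Sat, Fri, Thu, Wed, Tue, Mon → Sun → Sat (runs backward through the weekdays Mon→Sun).
So the next two points are [81,Sun] and [100,Sat].

[81,Sun], [100,Sat]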